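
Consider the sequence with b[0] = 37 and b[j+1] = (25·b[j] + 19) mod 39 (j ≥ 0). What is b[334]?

b[0] = 37,  b[1] = 8,  b[2] = 24,  b[3] = 34,  b[4] = 11,  b[5] = 21,  b[6] = 37.
Since b[6] = b[0] = 37, the sequence is periodic with period 6.
So b[334] = b[0 + ((334-0) mod 6)] = b[4] = 11.

11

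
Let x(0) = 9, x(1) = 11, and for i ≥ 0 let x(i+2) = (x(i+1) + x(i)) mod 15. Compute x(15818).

2

x(0) = 9,  x(1) = 11,  x(2) = 5,  x(3) = 1,  x(4) = 6,  x(5) = 7,  x(6) = 13,  x(7) = 5,  x(8) = 3,  x(9) = 8,  x(10) = 11,  x(11) = 4,  x(12) = 0,  x(13) = 4,  x(14) = 4,  x(15) = 8,  x(16) = 12,  x(17) = 5,  x(18) = 2,  x(19) = 7,  x(20) = 9,  x(21) = 1,  x(22) = 10,  x(23) = 11,  x(24) = 6,  x(25) = 2,  x(26) = 8,  x(27) = 10,  x(28) = 3,  x(29) = 13,  x(30) = 1,  x(31) = 14,  x(32) = 0,  x(33) = 14,  x(34) = 14,  x(35) = 13,  x(36) = 12,  x(37) = 10,  x(38) = 7,  x(39) = 2,  x(40) = 9,  x(41) = 11.
The sequence repeats with period 40.
So x(15818) = x(0 + ((15818-0) mod 40)) = x(18) = 2.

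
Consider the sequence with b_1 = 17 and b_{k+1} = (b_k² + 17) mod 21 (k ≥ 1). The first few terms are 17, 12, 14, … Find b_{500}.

12

b_1 = 17, b_2 = 12, b_3 = 14, b_4 = 3, b_5 = 5, b_6 = 0, b_7 = 17.
Since b_7 = b_1 = 17, the sequence is periodic with period 6.
(500 - 1) mod 6 = 1, so b_{500} = b_2 = 12.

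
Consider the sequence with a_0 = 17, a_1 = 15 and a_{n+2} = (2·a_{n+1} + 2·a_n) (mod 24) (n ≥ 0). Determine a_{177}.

Computing terms: a_0 = 17; a_1 = 15; a_2 = 16; a_3 = 14; a_4 = 12; a_5 = 4; a_6 = 8; a_7 = 0; a_8 = 16; a_9 = 8; a_{10} = 0.
Since (a_9, a_{10}) = (a_6, a_7) = (8, 0) (two consecutive terms determine the rest), the sequence is eventually periodic: after a pre-period of length 6 it cycles with period 3.
For n ≥ 6, a_n depends only on (n - 6) mod 3. (177 - 6) mod 3 = 0, so a_{177} = a_6 = 8.

8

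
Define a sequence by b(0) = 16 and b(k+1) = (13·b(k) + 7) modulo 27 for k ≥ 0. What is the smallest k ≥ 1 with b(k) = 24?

23

We have b(0) = 16, b(1) = 26, b(2) = 21, b(3) = 10, b(4) = 2, b(5) = 6, b(6) = 4, b(7) = 5, b(8) = 18, b(9) = 25, b(10) = 8, b(11) = 3, b(12) = 19, b(13) = 11, b(14) = 15, b(15) = 13, b(16) = 14, b(17) = 0, b(18) = 7, b(19) = 17, b(20) = 12, b(21) = 1, b(22) = 20, b(23) = 24, b(24) = 22, b(25) = 23, b(26) = 9, b(27) = 16.
Since b(27) = b(0) = 16, the sequence is periodic with period 27.
The value 24 first appears (with k ≥ 1) at b(23).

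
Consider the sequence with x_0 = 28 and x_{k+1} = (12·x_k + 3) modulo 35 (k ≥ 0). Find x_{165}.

Computing terms: x_0 = 28, x_1 = 24, x_2 = 11, x_3 = 30, x_4 = 13, x_5 = 19, x_6 = 21, x_7 = 10, x_8 = 18, x_9 = 9, x_{10} = 6, x_{11} = 5, x_{12} = 28.
The sequence repeats with period 12.
So x_{165} = x_{0 + ((165-0) mod 12)} = x_9 = 9.

9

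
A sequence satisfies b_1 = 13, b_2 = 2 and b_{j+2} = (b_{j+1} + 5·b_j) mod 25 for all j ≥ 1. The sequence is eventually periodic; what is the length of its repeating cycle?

5

b_1 = 13; b_2 = 2; b_3 = 17; b_4 = 2; b_5 = 12; b_6 = 22; b_7 = 7; b_8 = 17; b_9 = 2.
Since (b_8, b_9) = (b_3, b_4) = (17, 2) (two consecutive terms determine the rest), the sequence is eventually periodic: after a pre-period of length 2 it cycles with period 5.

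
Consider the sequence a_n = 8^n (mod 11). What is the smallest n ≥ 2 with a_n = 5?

We have a_1 = 8; a_2 = 9; a_3 = 6; a_4 = 4; a_5 = 10; a_6 = 3; a_7 = 2; a_8 = 5; a_9 = 7; a_{10} = 1; a_{11} = 8.
The sequence repeats with period 10.
The value 5 first appears (with n ≥ 2) at a_8.

8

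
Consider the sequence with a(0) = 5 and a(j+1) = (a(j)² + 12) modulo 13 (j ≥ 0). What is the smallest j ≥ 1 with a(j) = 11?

1

Computing terms: a(0) = 5, a(1) = 11, a(2) = 3, a(3) = 8, a(4) = 11.
Since a(4) = a(1) = 11, the sequence is eventually periodic: after a pre-period of length 1 it cycles with period 3.
The value 11 first appears (with j ≥ 1) at a(1).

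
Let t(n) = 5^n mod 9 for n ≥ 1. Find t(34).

We have t(1) = 5,  t(2) = 7,  t(3) = 8,  t(4) = 4,  t(5) = 2,  t(6) = 1,  t(7) = 5.
Since t(7) = t(1) = 5, the sequence is periodic with period 6.
So t(34) = t(1 + ((34-1) mod 6)) = t(4) = 4.

4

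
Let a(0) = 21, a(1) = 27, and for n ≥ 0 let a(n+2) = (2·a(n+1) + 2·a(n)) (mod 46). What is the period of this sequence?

22

Computing terms: a(0) = 21; a(1) = 27; a(2) = 4; a(3) = 16; a(4) = 40; a(5) = 20; a(6) = 28; a(7) = 4; a(8) = 18; a(9) = 44; a(10) = 32; a(11) = 14; a(12) = 0; a(13) = 28; a(14) = 10; a(15) = 30; a(16) = 34; a(17) = 36; a(18) = 2; a(19) = 30; a(20) = 18; a(21) = 4; a(22) = 44; a(23) = 4; a(24) = 4; a(25) = 16.
Since (a(24), a(25)) = (a(2), a(3)) = (4, 16) (two consecutive terms determine the rest), the sequence is eventually periodic: after a pre-period of length 2 it cycles with period 22.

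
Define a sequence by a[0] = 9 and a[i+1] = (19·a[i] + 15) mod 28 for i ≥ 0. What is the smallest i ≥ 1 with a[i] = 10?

5

Computing terms: a[0] = 9,  a[1] = 18,  a[2] = 21,  a[3] = 22,  a[4] = 13,  a[5] = 10,  a[6] = 9.
Since a[6] = a[0] = 9, the sequence is periodic with period 6.
The value 10 first appears (with i ≥ 1) at a[5].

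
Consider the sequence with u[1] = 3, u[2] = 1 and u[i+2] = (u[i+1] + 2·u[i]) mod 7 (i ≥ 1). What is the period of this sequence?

u[1] = 3, u[2] = 1, u[3] = 0, u[4] = 2, u[5] = 2, u[6] = 6, u[7] = 3, u[8] = 1.
Since (u[7], u[8]) = (u[1], u[2]) = (3, 1) (two consecutive terms determine the rest), the sequence is periodic with period 6.

6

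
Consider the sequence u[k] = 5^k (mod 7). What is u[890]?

4

Listing terms: u[1] = 5, u[2] = 4, u[3] = 6, u[4] = 2, u[5] = 3, u[6] = 1, u[7] = 5.
The sequence repeats with period 6.
So u[890] = u[1 + ((890-1) mod 6)] = u[2] = 4.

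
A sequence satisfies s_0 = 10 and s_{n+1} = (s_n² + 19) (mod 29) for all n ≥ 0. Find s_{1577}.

s_0 = 10,  s_1 = 3,  s_2 = 28,  s_3 = 20,  s_4 = 13,  s_5 = 14,  s_6 = 12,  s_7 = 18,  s_8 = 24,  s_9 = 15,  s_{10} = 12.
Since s_{10} = s_6 = 12, the sequence is eventually periodic: after a pre-period of length 6 it cycles with period 4.
For n ≥ 6, s_n depends only on (n - 6) mod 4. (1577 - 6) mod 4 = 3, so s_{1577} = s_9 = 15.

15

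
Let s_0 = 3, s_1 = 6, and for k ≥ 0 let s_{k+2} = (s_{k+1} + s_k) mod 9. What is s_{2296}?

Listing terms: s_0 = 3,  s_1 = 6,  s_2 = 0,  s_3 = 6,  s_4 = 6,  s_5 = 3,  s_6 = 0,  s_7 = 3,  s_8 = 3,  s_9 = 6.
The sequence repeats with period 8.
(2296 - 0) mod 8 = 0, so s_{2296} = s_0 = 3.

3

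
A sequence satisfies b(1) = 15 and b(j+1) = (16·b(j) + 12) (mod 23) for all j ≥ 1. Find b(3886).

19

Listing terms: b(1) = 15; b(2) = 22; b(3) = 19; b(4) = 17; b(5) = 8; b(6) = 2; b(7) = 21; b(8) = 3; b(9) = 14; b(10) = 6; b(11) = 16; b(12) = 15.
The sequence repeats with period 11.
So b(3886) = b(1 + ((3886-1) mod 11)) = b(3) = 19.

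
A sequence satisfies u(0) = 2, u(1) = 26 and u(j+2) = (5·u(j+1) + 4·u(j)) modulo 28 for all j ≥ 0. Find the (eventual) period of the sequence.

48

Listing terms: u(0) = 2, u(1) = 26, u(2) = 26, u(3) = 10, u(4) = 14, u(5) = 26, u(6) = 18, u(7) = 26, u(8) = 6, u(9) = 22, u(10) = 22, u(11) = 2, u(12) = 14, u(13) = 22, u(14) = 26, u(15) = 22, u(16) = 18, u(17) = 10, u(18) = 10, u(19) = 6, u(20) = 14, u(21) = 10, u(22) = 22, u(23) = 10, u(24) = 26, u(25) = 2, u(26) = 2, u(27) = 18, u(28) = 14, u(29) = 2, u(30) = 10, u(31) = 2, u(32) = 22, u(33) = 6, u(34) = 6, u(35) = 26, u(36) = 14, u(37) = 6, u(38) = 2, u(39) = 6, u(40) = 10, u(41) = 18, u(42) = 18, u(43) = 22, u(44) = 14, u(45) = 18, u(46) = 6, u(47) = 18, u(48) = 2, u(49) = 26.
Since (u(48), u(49)) = (u(0), u(1)) = (2, 26) (two consecutive terms determine the rest), the sequence is periodic with period 48.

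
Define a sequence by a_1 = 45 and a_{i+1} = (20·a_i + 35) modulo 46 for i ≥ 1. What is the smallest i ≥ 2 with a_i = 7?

12

Computing terms: a_1 = 45, a_2 = 15, a_3 = 13, a_4 = 19, a_5 = 1, a_6 = 9, a_7 = 31, a_8 = 11, a_9 = 25, a_{10} = 29, a_{11} = 17, a_{12} = 7, a_{13} = 37, a_{14} = 39, a_{15} = 33, a_{16} = 5, a_{17} = 43, a_{18} = 21, a_{19} = 41, a_{20} = 27, a_{21} = 23, a_{22} = 35, a_{23} = 45.
The sequence repeats with period 22.
The value 7 first appears (with i ≥ 2) at a_{12}.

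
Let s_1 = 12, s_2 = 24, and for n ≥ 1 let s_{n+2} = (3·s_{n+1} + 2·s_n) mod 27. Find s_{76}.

12

s_1 = 12,  s_2 = 24,  s_3 = 15,  s_4 = 12,  s_5 = 12,  s_6 = 6,  s_7 = 15,  s_8 = 3,  s_9 = 12,  s_{10} = 15,  s_{11} = 15,  s_{12} = 21,  s_{13} = 12,  s_{14} = 24.
The sequence repeats with period 12.
(76 - 1) mod 12 = 3, so s_{76} = s_4 = 12.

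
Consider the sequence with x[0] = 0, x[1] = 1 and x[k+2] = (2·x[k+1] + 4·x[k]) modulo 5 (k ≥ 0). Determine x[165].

0

Listing terms: x[0] = 0, x[1] = 1, x[2] = 2, x[3] = 3, x[4] = 4, x[5] = 0, x[6] = 1.
Since (x[5], x[6]) = (x[0], x[1]) = (0, 1) (two consecutive terms determine the rest), the sequence is periodic with period 5.
(165 - 0) mod 5 = 0, so x[165] = x[0] = 0.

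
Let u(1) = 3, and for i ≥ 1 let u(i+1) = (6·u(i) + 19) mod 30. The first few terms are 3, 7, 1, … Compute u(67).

Listing terms: u(1) = 3; u(2) = 7; u(3) = 1; u(4) = 25; u(5) = 19; u(6) = 13; u(7) = 7.
Since u(7) = u(2) = 7, the sequence is eventually periodic: after a pre-period of length 1 it cycles with period 5.
For i ≥ 2, u(i) depends only on (i - 2) mod 5. (67 - 2) mod 5 = 0, so u(67) = u(2) = 7.

7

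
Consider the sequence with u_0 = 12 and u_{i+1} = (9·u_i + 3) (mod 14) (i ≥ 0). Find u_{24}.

Listing terms: u_0 = 12,  u_1 = 13,  u_2 = 8,  u_3 = 5,  u_4 = 6,  u_5 = 1,  u_6 = 12.
The sequence repeats with period 6.
(24 - 0) mod 6 = 0, so u_{24} = u_0 = 12.

12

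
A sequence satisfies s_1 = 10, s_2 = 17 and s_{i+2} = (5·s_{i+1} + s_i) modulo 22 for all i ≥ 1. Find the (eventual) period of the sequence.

s_1 = 10,  s_2 = 17,  s_3 = 7,  s_4 = 8,  s_5 = 3,  s_6 = 1,  s_7 = 8,  s_8 = 19,  s_9 = 15,  s_{10} = 6,  s_{11} = 1,  s_{12} = 11,  s_{13} = 12,  s_{14} = 5,  s_{15} = 15,  s_{16} = 14,  s_{17} = 19,  s_{18} = 21,  s_{19} = 14,  s_{20} = 3,  s_{21} = 7,  s_{22} = 16,  s_{23} = 21,  s_{24} = 11,  s_{25} = 10,  s_{26} = 17.
Since (s_{25}, s_{26}) = (s_1, s_2) = (10, 17) (two consecutive terms determine the rest), the sequence is periodic with period 24.

24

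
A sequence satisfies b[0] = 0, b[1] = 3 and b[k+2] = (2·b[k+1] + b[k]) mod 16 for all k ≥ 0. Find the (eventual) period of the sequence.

16

We have b[0] = 0, b[1] = 3, b[2] = 6, b[3] = 15, b[4] = 4, b[5] = 7, b[6] = 2, b[7] = 11, b[8] = 8, b[9] = 11, b[10] = 14, b[11] = 7, b[12] = 12, b[13] = 15, b[14] = 10, b[15] = 3, b[16] = 0, b[17] = 3.
Since (b[16], b[17]) = (b[0], b[1]) = (0, 3) (two consecutive terms determine the rest), the sequence is periodic with period 16.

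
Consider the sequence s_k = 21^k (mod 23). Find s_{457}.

We have s_0 = 1,  s_1 = 21,  s_2 = 4,  s_3 = 15,  s_4 = 16,  s_5 = 14,  s_6 = 18,  s_7 = 10,  s_8 = 3,  s_9 = 17,  s_{10} = 12,  s_{11} = 22,  s_{12} = 2,  s_{13} = 19,  s_{14} = 8,  s_{15} = 7,  s_{16} = 9,  s_{17} = 5,  s_{18} = 13,  s_{19} = 20,  s_{20} = 6,  s_{21} = 11,  s_{22} = 1.
The sequence repeats with period 22.
(457 - 0) mod 22 = 17, so s_{457} = s_{17} = 5.

5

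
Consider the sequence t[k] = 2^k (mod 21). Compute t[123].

8

t[1] = 2, t[2] = 4, t[3] = 8, t[4] = 16, t[5] = 11, t[6] = 1, t[7] = 2.
Since t[7] = t[1] = 2, the sequence is periodic with period 6.
(123 - 1) mod 6 = 2, so t[123] = t[3] = 8.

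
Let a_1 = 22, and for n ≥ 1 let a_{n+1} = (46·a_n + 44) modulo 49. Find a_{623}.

a_1 = 22,  a_2 = 27,  a_3 = 12,  a_4 = 8,  a_5 = 20,  a_6 = 33,  a_7 = 43,  a_8 = 13,  a_9 = 5,  a_{10} = 29,  a_{11} = 6,  a_{12} = 26,  a_{13} = 15,  a_{14} = 48,  a_{15} = 47,  a_{16} = 1,  a_{17} = 41,  a_{18} = 19,  a_{19} = 36,  a_{20} = 34,  a_{21} = 40,  a_{22} = 22.
The sequence repeats with period 21.
(623 - 1) mod 21 = 13, so a_{623} = a_{14} = 48.

48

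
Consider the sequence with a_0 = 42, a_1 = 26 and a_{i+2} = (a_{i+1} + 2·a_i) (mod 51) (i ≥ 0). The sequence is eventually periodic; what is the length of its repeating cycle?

6

a_0 = 42, a_1 = 26, a_2 = 8, a_3 = 9, a_4 = 25, a_5 = 43, a_6 = 42, a_7 = 26.
Since (a_6, a_7) = (a_0, a_1) = (42, 26) (two consecutive terms determine the rest), the sequence is periodic with period 6.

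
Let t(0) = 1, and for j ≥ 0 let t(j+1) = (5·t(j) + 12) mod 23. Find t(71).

8

We have t(0) = 1; t(1) = 17; t(2) = 5; t(3) = 14; t(4) = 13; t(5) = 8; t(6) = 6; t(7) = 19; t(8) = 15; t(9) = 18; t(10) = 10; t(11) = 16; t(12) = 0; t(13) = 12; t(14) = 3; t(15) = 4; t(16) = 9; t(17) = 11; t(18) = 21; t(19) = 2; t(20) = 22; t(21) = 7; t(22) = 1.
Since t(22) = t(0) = 1, the sequence is periodic with period 22.
(71 - 0) mod 22 = 5, so t(71) = t(5) = 8.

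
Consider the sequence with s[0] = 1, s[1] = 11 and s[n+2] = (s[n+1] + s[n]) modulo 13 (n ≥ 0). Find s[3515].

2

s[0] = 1; s[1] = 11; s[2] = 12; s[3] = 10; s[4] = 9; s[5] = 6; s[6] = 2; s[7] = 8; s[8] = 10; s[9] = 5; s[10] = 2; s[11] = 7; s[12] = 9; s[13] = 3; s[14] = 12; s[15] = 2; s[16] = 1; s[17] = 3; s[18] = 4; s[19] = 7; s[20] = 11; s[21] = 5; s[22] = 3; s[23] = 8; s[24] = 11; s[25] = 6; s[26] = 4; s[27] = 10; s[28] = 1; s[29] = 11.
Since (s[28], s[29]) = (s[0], s[1]) = (1, 11) (two consecutive terms determine the rest), the sequence is periodic with period 28.
(3515 - 0) mod 28 = 15, so s[3515] = s[15] = 2.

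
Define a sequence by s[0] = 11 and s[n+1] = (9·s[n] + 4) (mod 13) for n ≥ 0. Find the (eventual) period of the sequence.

We have s[0] = 11; s[1] = 12; s[2] = 8; s[3] = 11.
Since s[3] = s[0] = 11, the sequence is periodic with period 3.

3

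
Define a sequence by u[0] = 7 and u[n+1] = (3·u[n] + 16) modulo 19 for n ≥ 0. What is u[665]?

16

Listing terms: u[0] = 7,  u[1] = 18,  u[2] = 13,  u[3] = 17,  u[4] = 10,  u[5] = 8,  u[6] = 2,  u[7] = 3,  u[8] = 6,  u[9] = 15,  u[10] = 4,  u[11] = 9,  u[12] = 5,  u[13] = 12,  u[14] = 14,  u[15] = 1,  u[16] = 0,  u[17] = 16,  u[18] = 7.
The sequence repeats with period 18.
So u[665] = u[0 + ((665-0) mod 18)] = u[17] = 16.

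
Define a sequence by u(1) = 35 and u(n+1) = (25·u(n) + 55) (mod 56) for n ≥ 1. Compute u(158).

u(1) = 35, u(2) = 34, u(3) = 9, u(4) = 0, u(5) = 55, u(6) = 30, u(7) = 21, u(8) = 20, u(9) = 51, u(10) = 42, u(11) = 41, u(12) = 16, u(13) = 7, u(14) = 6, u(15) = 37, u(16) = 28, u(17) = 27, u(18) = 2, u(19) = 49, u(20) = 48, u(21) = 23, u(22) = 14, u(23) = 13, u(24) = 44, u(25) = 35.
The sequence repeats with period 24.
So u(158) = u(1 + ((158-1) mod 24)) = u(14) = 6.

6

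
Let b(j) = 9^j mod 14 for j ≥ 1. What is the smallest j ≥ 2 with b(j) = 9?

Listing terms: b(1) = 9; b(2) = 11; b(3) = 1; b(4) = 9.
The sequence repeats with period 3.
The value 9 next appears (with j ≥ 2) at b(4).

4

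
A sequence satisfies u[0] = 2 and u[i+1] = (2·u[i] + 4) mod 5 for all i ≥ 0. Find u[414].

0

u[0] = 2, u[1] = 3, u[2] = 0, u[3] = 4, u[4] = 2.
The sequence repeats with period 4.
So u[414] = u[0 + ((414-0) mod 4)] = u[2] = 0.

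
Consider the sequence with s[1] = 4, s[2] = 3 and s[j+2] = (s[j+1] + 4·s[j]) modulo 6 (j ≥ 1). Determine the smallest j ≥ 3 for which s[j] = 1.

3

We have s[1] = 4, s[2] = 3, s[3] = 1, s[4] = 1, s[5] = 5, s[6] = 3, s[7] = 5, s[8] = 5, s[9] = 1, s[10] = 3, s[11] = 1.
Since (s[10], s[11]) = (s[2], s[3]) = (3, 1) (two consecutive terms determine the rest), the sequence is eventually periodic: after a pre-period of length 1 it cycles with period 8.
The value 1 first appears (with j ≥ 3) at s[3].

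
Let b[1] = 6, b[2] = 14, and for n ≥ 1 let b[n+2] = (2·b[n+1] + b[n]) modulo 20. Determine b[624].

2

b[1] = 6,  b[2] = 14,  b[3] = 14,  b[4] = 2,  b[5] = 18,  b[6] = 18,  b[7] = 14,  b[8] = 6,  b[9] = 6,  b[10] = 18,  b[11] = 2,  b[12] = 2,  b[13] = 6,  b[14] = 14.
The sequence repeats with period 12.
(624 - 1) mod 12 = 11, so b[624] = b[12] = 2.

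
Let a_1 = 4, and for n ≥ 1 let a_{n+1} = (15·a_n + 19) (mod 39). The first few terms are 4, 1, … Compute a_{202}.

We have a_1 = 4, a_2 = 1, a_3 = 34, a_4 = 22, a_5 = 37, a_6 = 28, a_7 = 10, a_8 = 13, a_9 = 19, a_{10} = 31, a_{11} = 16, a_{12} = 25, a_{13} = 4.
The sequence repeats with period 12.
So a_{202} = a_{1 + ((202-1) mod 12)} = a_{10} = 31.

31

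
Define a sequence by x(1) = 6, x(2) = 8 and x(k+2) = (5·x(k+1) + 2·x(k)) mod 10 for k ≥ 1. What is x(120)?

We have x(1) = 6, x(2) = 8, x(3) = 2, x(4) = 6, x(5) = 4, x(6) = 2, x(7) = 8, x(8) = 4, x(9) = 6, x(10) = 8.
The sequence repeats with period 8.
So x(120) = x(1 + ((120-1) mod 8)) = x(8) = 4.

4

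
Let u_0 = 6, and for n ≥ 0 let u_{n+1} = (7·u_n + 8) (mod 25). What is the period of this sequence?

u_0 = 6,  u_1 = 0,  u_2 = 8,  u_3 = 14,  u_4 = 6.
The sequence repeats with period 4.

4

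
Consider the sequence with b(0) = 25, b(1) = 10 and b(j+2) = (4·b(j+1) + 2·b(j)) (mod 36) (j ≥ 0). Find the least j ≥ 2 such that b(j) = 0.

5

Computing terms: b(0) = 25; b(1) = 10; b(2) = 18; b(3) = 20; b(4) = 8; b(5) = 0; b(6) = 16; b(7) = 28; b(8) = 0; b(9) = 20; b(10) = 8.
Since (b(9), b(10)) = (b(3), b(4)) = (20, 8) (two consecutive terms determine the rest), the sequence is eventually periodic: after a pre-period of length 3 it cycles with period 6.
The value 0 first appears (with j ≥ 2) at b(5).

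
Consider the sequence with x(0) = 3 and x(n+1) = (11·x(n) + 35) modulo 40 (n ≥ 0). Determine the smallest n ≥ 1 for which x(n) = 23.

x(0) = 3; x(1) = 28; x(2) = 23; x(3) = 8; x(4) = 3.
Since x(4) = x(0) = 3, the sequence is periodic with period 4.
The value 23 first appears (with n ≥ 1) at x(2).

2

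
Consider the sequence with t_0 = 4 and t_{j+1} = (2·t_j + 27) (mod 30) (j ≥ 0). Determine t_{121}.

We have t_0 = 4; t_1 = 5; t_2 = 7; t_3 = 11; t_4 = 19; t_5 = 5.
Since t_5 = t_1 = 5, the sequence is eventually periodic: after a pre-period of length 1 it cycles with period 4.
For j ≥ 1, t_j depends only on (j - 1) mod 4. (121 - 1) mod 4 = 0, so t_{121} = t_1 = 5.

5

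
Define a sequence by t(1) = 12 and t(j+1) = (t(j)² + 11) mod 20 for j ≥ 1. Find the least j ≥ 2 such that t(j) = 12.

Listing terms: t(1) = 12,  t(2) = 15,  t(3) = 16,  t(4) = 7,  t(5) = 0,  t(6) = 11,  t(7) = 12.
The sequence repeats with period 6.
The value 12 next appears (with j ≥ 2) at t(7).

7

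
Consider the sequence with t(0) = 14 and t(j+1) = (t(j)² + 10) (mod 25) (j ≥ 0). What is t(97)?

Listing terms: t(0) = 14; t(1) = 6; t(2) = 21; t(3) = 1; t(4) = 11; t(5) = 6.
Since t(5) = t(1) = 6, the sequence is eventually periodic: after a pre-period of length 1 it cycles with period 4.
For j ≥ 1, t(j) depends only on (j - 1) mod 4. (97 - 1) mod 4 = 0, so t(97) = t(1) = 6.

6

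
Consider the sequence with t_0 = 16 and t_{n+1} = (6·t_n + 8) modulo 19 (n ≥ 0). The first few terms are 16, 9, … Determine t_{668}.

5

We have t_0 = 16,  t_1 = 9,  t_2 = 5,  t_3 = 0,  t_4 = 8,  t_5 = 18,  t_6 = 2,  t_7 = 1,  t_8 = 14,  t_9 = 16.
The sequence repeats with period 9.
So t_{668} = t_{0 + ((668-0) mod 9)} = t_2 = 5.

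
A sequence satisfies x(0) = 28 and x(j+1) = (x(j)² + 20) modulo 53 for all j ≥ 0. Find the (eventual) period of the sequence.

5

Listing terms: x(0) = 28, x(1) = 9, x(2) = 48, x(3) = 45, x(4) = 31, x(5) = 27, x(6) = 7, x(7) = 16, x(8) = 11, x(9) = 35, x(10) = 26, x(11) = 7.
Since x(11) = x(6) = 7, the sequence is eventually periodic: after a pre-period of length 6 it cycles with period 5.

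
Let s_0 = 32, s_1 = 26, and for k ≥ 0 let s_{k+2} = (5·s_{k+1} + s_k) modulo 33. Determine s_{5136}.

32

We have s_0 = 32, s_1 = 26, s_2 = 30, s_3 = 11, s_4 = 19, s_5 = 7, s_6 = 21, s_7 = 13, s_8 = 20, s_9 = 14, s_{10} = 24, s_{11} = 2, s_{12} = 1, s_{13} = 7, s_{14} = 3, s_{15} = 22, s_{16} = 14, s_{17} = 26, s_{18} = 12, s_{19} = 20, s_{20} = 13, s_{21} = 19, s_{22} = 9, s_{23} = 31, s_{24} = 32, s_{25} = 26.
Since (s_{24}, s_{25}) = (s_0, s_1) = (32, 26) (two consecutive terms determine the rest), the sequence is periodic with period 24.
(5136 - 0) mod 24 = 0, so s_{5136} = s_0 = 32.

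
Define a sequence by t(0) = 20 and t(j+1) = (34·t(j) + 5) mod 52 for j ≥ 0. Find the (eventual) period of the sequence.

4

t(0) = 20; t(1) = 9; t(2) = 51; t(3) = 23; t(4) = 7; t(5) = 35; t(6) = 51.
Since t(6) = t(2) = 51, the sequence is eventually periodic: after a pre-period of length 2 it cycles with period 4.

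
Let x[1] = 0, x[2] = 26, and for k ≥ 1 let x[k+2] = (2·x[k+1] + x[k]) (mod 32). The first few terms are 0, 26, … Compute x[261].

Listing terms: x[1] = 0,  x[2] = 26,  x[3] = 20,  x[4] = 2,  x[5] = 24,  x[6] = 18,  x[7] = 28,  x[8] = 10,  x[9] = 16,  x[10] = 10,  x[11] = 4,  x[12] = 18,  x[13] = 8,  x[14] = 2,  x[15] = 12,  x[16] = 26,  x[17] = 0,  x[18] = 26.
The sequence repeats with period 16.
(261 - 1) mod 16 = 4, so x[261] = x[5] = 24.

24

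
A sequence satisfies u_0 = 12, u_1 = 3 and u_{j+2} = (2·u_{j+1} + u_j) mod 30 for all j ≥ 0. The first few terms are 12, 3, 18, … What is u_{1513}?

u_0 = 12; u_1 = 3; u_2 = 18; u_3 = 9; u_4 = 6; u_5 = 21; u_6 = 18; u_7 = 27; u_8 = 12; u_9 = 21; u_{10} = 24; u_{11} = 9; u_{12} = 12; u_{13} = 3.
The sequence repeats with period 12.
So u_{1513} = u_{0 + ((1513-0) mod 12)} = u_1 = 3.

3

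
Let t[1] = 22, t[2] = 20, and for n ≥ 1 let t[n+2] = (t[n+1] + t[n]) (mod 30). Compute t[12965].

Listing terms: t[1] = 22, t[2] = 20, t[3] = 12, t[4] = 2, t[5] = 14, t[6] = 16, t[7] = 0, t[8] = 16, t[9] = 16, t[10] = 2, t[11] = 18, t[12] = 20, t[13] = 8, t[14] = 28, t[15] = 6, t[16] = 4, t[17] = 10, t[18] = 14, t[19] = 24, t[20] = 8, t[21] = 2, t[22] = 10, t[23] = 12, t[24] = 22, t[25] = 4, t[26] = 26, t[27] = 0, t[28] = 26, t[29] = 26, t[30] = 22, t[31] = 18, t[32] = 10, t[33] = 28, t[34] = 8, t[35] = 6, t[36] = 14, t[37] = 20, t[38] = 4, t[39] = 24, t[40] = 28, t[41] = 22, t[42] = 20.
Since (t[41], t[42]) = (t[1], t[2]) = (22, 20) (two consecutive terms determine the rest), the sequence is periodic with period 40.
So t[12965] = t[1 + ((12965-1) mod 40)] = t[5] = 14.

14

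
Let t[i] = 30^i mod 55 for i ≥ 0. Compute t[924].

15

We have t[0] = 1,  t[1] = 30,  t[2] = 20,  t[3] = 50,  t[4] = 15,  t[5] = 10,  t[6] = 25,  t[7] = 35,  t[8] = 5,  t[9] = 40,  t[10] = 45,  t[11] = 30.
Since t[11] = t[1] = 30, the sequence is eventually periodic: after a pre-period of length 1 it cycles with period 10.
For i ≥ 1, t[i] depends only on (i - 1) mod 10. (924 - 1) mod 10 = 3, so t[924] = t[4] = 15.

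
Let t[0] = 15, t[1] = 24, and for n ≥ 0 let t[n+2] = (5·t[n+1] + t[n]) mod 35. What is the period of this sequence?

Listing terms: t[0] = 15,  t[1] = 24,  t[2] = 30,  t[3] = 34,  t[4] = 25,  t[5] = 19,  t[6] = 15,  t[7] = 24.
The sequence repeats with period 6.

6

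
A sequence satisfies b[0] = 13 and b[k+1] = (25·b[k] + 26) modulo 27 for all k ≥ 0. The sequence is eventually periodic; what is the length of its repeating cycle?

27

b[0] = 13, b[1] = 0, b[2] = 26, b[3] = 1, b[4] = 24, b[5] = 5, b[6] = 16, b[7] = 21, b[8] = 11, b[9] = 4, b[10] = 18, b[11] = 17, b[12] = 19, b[13] = 15, b[14] = 23, b[15] = 7, b[16] = 12, b[17] = 2, b[18] = 22, b[19] = 9, b[20] = 8, b[21] = 10, b[22] = 6, b[23] = 14, b[24] = 25, b[25] = 3, b[26] = 20, b[27] = 13.
The sequence repeats with period 27.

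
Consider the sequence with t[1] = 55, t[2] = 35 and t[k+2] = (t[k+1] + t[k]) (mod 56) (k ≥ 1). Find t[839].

We have t[1] = 55; t[2] = 35; t[3] = 34; t[4] = 13; t[5] = 47; t[6] = 4; t[7] = 51; t[8] = 55; t[9] = 50; t[10] = 49; t[11] = 43; t[12] = 36; t[13] = 23; t[14] = 3; t[15] = 26; t[16] = 29; t[17] = 55; t[18] = 28; t[19] = 27; t[20] = 55; t[21] = 26; t[22] = 25; t[23] = 51; t[24] = 20; t[25] = 15; t[26] = 35; t[27] = 50; t[28] = 29; t[29] = 23; t[30] = 52; t[31] = 19; t[32] = 15; t[33] = 34; t[34] = 49; t[35] = 27; t[36] = 20; t[37] = 47; t[38] = 11; t[39] = 2; t[40] = 13; t[41] = 15; t[42] = 28; t[43] = 43; t[44] = 15; t[45] = 2; t[46] = 17; t[47] = 19; t[48] = 36; t[49] = 55; t[50] = 35.
The sequence repeats with period 48.
So t[839] = t[1 + ((839-1) mod 48)] = t[23] = 51.

51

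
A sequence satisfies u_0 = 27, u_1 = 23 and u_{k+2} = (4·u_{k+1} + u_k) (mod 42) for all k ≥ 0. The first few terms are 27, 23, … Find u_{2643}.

37

Listing terms: u_0 = 27, u_1 = 23, u_2 = 35, u_3 = 37, u_4 = 15, u_5 = 13, u_6 = 25, u_7 = 29, u_8 = 15, u_9 = 5, u_{10} = 35, u_{11} = 19, u_{12} = 27, u_{13} = 1, u_{14} = 31, u_{15} = 41, u_{16} = 27, u_{17} = 23.
Since (u_{16}, u_{17}) = (u_0, u_1) = (27, 23) (two consecutive terms determine the rest), the sequence is periodic with period 16.
So u_{2643} = u_{0 + ((2643-0) mod 16)} = u_3 = 37.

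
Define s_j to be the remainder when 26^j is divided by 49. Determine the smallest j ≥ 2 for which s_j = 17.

41

Listing terms: s_1 = 26; s_2 = 39; s_3 = 34; s_4 = 2; s_5 = 3; s_6 = 29; s_7 = 19; s_8 = 4; s_9 = 6; s_{10} = 9; s_{11} = 38; s_{12} = 8; s_{13} = 12; s_{14} = 18; s_{15} = 27; s_{16} = 16; s_{17} = 24; s_{18} = 36; s_{19} = 5; s_{20} = 32; s_{21} = 48; s_{22} = 23; s_{23} = 10; s_{24} = 15; s_{25} = 47; s_{26} = 46; s_{27} = 20; s_{28} = 30; s_{29} = 45; s_{30} = 43; s_{31} = 40; s_{32} = 11; s_{33} = 41; s_{34} = 37; s_{35} = 31; s_{36} = 22; s_{37} = 33; s_{38} = 25; s_{39} = 13; s_{40} = 44; s_{41} = 17; s_{42} = 1; s_{43} = 26.
The sequence repeats with period 42.
The value 17 first appears (with j ≥ 2) at s_{41}.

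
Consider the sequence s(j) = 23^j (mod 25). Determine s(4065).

18

Listing terms: s(0) = 1,  s(1) = 23,  s(2) = 4,  s(3) = 17,  s(4) = 16,  s(5) = 18,  s(6) = 14,  s(7) = 22,  s(8) = 6,  s(9) = 13,  s(10) = 24,  s(11) = 2,  s(12) = 21,  s(13) = 8,  s(14) = 9,  s(15) = 7,  s(16) = 11,  s(17) = 3,  s(18) = 19,  s(19) = 12,  s(20) = 1.
Since s(20) = s(0) = 1, the sequence is periodic with period 20.
So s(4065) = s(0 + ((4065-0) mod 20)) = s(5) = 18.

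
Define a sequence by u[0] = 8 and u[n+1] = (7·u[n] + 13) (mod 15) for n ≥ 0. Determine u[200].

13

u[0] = 8, u[1] = 9, u[2] = 1, u[3] = 5, u[4] = 3, u[5] = 4, u[6] = 11, u[7] = 0, u[8] = 13, u[9] = 14, u[10] = 6, u[11] = 10, u[12] = 8.
Since u[12] = u[0] = 8, the sequence is periodic with period 12.
(200 - 0) mod 12 = 8, so u[200] = u[8] = 13.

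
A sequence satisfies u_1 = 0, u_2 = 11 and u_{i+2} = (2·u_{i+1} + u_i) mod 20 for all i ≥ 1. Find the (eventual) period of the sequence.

12

We have u_1 = 0, u_2 = 11, u_3 = 2, u_4 = 15, u_5 = 12, u_6 = 19, u_7 = 10, u_8 = 19, u_9 = 8, u_{10} = 15, u_{11} = 18, u_{12} = 11, u_{13} = 0, u_{14} = 11.
Since (u_{13}, u_{14}) = (u_1, u_2) = (0, 11) (two consecutive terms determine the rest), the sequence is periodic with period 12.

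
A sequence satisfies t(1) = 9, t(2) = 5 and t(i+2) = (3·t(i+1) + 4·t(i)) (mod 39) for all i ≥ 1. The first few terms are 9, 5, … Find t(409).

9

We have t(1) = 9; t(2) = 5; t(3) = 12; t(4) = 17; t(5) = 21; t(6) = 14; t(7) = 9; t(8) = 5.
The sequence repeats with period 6.
So t(409) = t(1 + ((409-1) mod 6)) = t(1) = 9.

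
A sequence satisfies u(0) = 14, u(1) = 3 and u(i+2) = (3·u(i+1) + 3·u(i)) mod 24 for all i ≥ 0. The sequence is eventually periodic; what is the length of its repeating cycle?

6

Listing terms: u(0) = 14,  u(1) = 3,  u(2) = 3,  u(3) = 18,  u(4) = 15,  u(5) = 3,  u(6) = 6,  u(7) = 3,  u(8) = 3.
Since (u(7), u(8)) = (u(1), u(2)) = (3, 3) (two consecutive terms determine the rest), the sequence is eventually periodic: after a pre-period of length 1 it cycles with period 6.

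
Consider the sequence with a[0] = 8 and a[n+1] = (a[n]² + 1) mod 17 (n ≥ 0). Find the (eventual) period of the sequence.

6

We have a[0] = 8, a[1] = 14, a[2] = 10, a[3] = 16, a[4] = 2, a[5] = 5, a[6] = 9, a[7] = 14.
Since a[7] = a[1] = 14, the sequence is eventually periodic: after a pre-period of length 1 it cycles with period 6.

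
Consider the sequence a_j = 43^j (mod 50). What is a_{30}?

49

Computing terms: a_1 = 43,  a_2 = 49,  a_3 = 7,  a_4 = 1,  a_5 = 43.
Since a_5 = a_1 = 43, the sequence is periodic with period 4.
So a_{30} = a_{1 + ((30-1) mod 4)} = a_2 = 49.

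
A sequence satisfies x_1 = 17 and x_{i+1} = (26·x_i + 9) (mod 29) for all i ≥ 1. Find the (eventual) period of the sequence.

We have x_1 = 17,  x_2 = 16,  x_3 = 19,  x_4 = 10,  x_5 = 8,  x_6 = 14,  x_7 = 25,  x_8 = 21,  x_9 = 4,  x_{10} = 26,  x_{11} = 18,  x_{12} = 13,  x_{13} = 28,  x_{14} = 12,  x_{15} = 2,  x_{16} = 3,  x_{17} = 0,  x_{18} = 9,  x_{19} = 11,  x_{20} = 5,  x_{21} = 23,  x_{22} = 27,  x_{23} = 15,  x_{24} = 22,  x_{25} = 1,  x_{26} = 6,  x_{27} = 20,  x_{28} = 7,  x_{29} = 17.
Since x_{29} = x_1 = 17, the sequence is periodic with period 28.

28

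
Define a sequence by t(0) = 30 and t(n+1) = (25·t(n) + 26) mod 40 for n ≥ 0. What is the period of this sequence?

Computing terms: t(0) = 30,  t(1) = 16,  t(2) = 26,  t(3) = 36,  t(4) = 6,  t(5) = 16.
Since t(5) = t(1) = 16, the sequence is eventually periodic: after a pre-period of length 1 it cycles with period 4.

4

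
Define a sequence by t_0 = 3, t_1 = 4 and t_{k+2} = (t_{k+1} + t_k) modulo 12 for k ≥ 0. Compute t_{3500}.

t_0 = 3, t_1 = 4, t_2 = 7, t_3 = 11, t_4 = 6, t_5 = 5, t_6 = 11, t_7 = 4, t_8 = 3, t_9 = 7, t_{10} = 10, t_{11} = 5, t_{12} = 3, t_{13} = 8, t_{14} = 11, t_{15} = 7, t_{16} = 6, t_{17} = 1, t_{18} = 7, t_{19} = 8, t_{20} = 3, t_{21} = 11, t_{22} = 2, t_{23} = 1, t_{24} = 3, t_{25} = 4.
Since (t_{24}, t_{25}) = (t_0, t_1) = (3, 4) (two consecutive terms determine the rest), the sequence is periodic with period 24.
So t_{3500} = t_{0 + ((3500-0) mod 24)} = t_{20} = 3.

3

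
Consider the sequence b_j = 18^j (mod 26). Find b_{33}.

Listing terms: b_0 = 1,  b_1 = 18,  b_2 = 12,  b_3 = 8,  b_4 = 14,  b_5 = 18.
Since b_5 = b_1 = 18, the sequence is eventually periodic: after a pre-period of length 1 it cycles with period 4.
For j ≥ 1, b_j depends only on (j - 1) mod 4. (33 - 1) mod 4 = 0, so b_{33} = b_1 = 18.

18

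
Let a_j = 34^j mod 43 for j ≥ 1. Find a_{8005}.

Computing terms: a_1 = 34; a_2 = 38; a_3 = 2; a_4 = 25; a_5 = 33; a_6 = 4; a_7 = 7; a_8 = 23; a_9 = 8; a_{10} = 14; a_{11} = 3; a_{12} = 16; a_{13} = 28; a_{14} = 6; a_{15} = 32; a_{16} = 13; a_{17} = 12; a_{18} = 21; a_{19} = 26; a_{20} = 24; a_{21} = 42; a_{22} = 9; a_{23} = 5; a_{24} = 41; a_{25} = 18; a_{26} = 10; a_{27} = 39; a_{28} = 36; a_{29} = 20; a_{30} = 35; a_{31} = 29; a_{32} = 40; a_{33} = 27; a_{34} = 15; a_{35} = 37; a_{36} = 11; a_{37} = 30; a_{38} = 31; a_{39} = 22; a_{40} = 17; a_{41} = 19; a_{42} = 1; a_{43} = 34.
The sequence repeats with period 42.
(8005 - 1) mod 42 = 24, so a_{8005} = a_{25} = 18.

18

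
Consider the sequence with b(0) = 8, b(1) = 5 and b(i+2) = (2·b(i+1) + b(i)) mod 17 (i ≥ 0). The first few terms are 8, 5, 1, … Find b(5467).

Listing terms: b(0) = 8,  b(1) = 5,  b(2) = 1,  b(3) = 7,  b(4) = 15,  b(5) = 3,  b(6) = 4,  b(7) = 11,  b(8) = 9,  b(9) = 12,  b(10) = 16,  b(11) = 10,  b(12) = 2,  b(13) = 14,  b(14) = 13,  b(15) = 6,  b(16) = 8,  b(17) = 5.
The sequence repeats with period 16.
So b(5467) = b(0 + ((5467-0) mod 16)) = b(11) = 10.

10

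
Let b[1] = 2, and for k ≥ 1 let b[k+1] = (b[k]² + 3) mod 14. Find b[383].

Computing terms: b[1] = 2, b[2] = 7, b[3] = 10, b[4] = 5, b[5] = 0, b[6] = 3, b[7] = 12, b[8] = 7.
Since b[8] = b[2] = 7, the sequence is eventually periodic: after a pre-period of length 1 it cycles with period 6.
For k ≥ 2, b[k] depends only on (k - 2) mod 6. (383 - 2) mod 6 = 3, so b[383] = b[5] = 0.

0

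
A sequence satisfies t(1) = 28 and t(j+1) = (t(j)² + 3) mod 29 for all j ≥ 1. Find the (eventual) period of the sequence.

5

Listing terms: t(1) = 28; t(2) = 4; t(3) = 19; t(4) = 16; t(5) = 27; t(6) = 7; t(7) = 23; t(8) = 10; t(9) = 16.
Since t(9) = t(4) = 16, the sequence is eventually periodic: after a pre-period of length 3 it cycles with period 5.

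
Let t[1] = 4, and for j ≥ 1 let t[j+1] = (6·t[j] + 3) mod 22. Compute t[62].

Listing terms: t[1] = 4; t[2] = 5; t[3] = 11; t[4] = 3; t[5] = 21; t[6] = 19; t[7] = 7; t[8] = 1; t[9] = 9; t[10] = 13; t[11] = 15; t[12] = 5.
Since t[12] = t[2] = 5, the sequence is eventually periodic: after a pre-period of length 1 it cycles with period 10.
For j ≥ 2, t[j] depends only on (j - 2) mod 10. (62 - 2) mod 10 = 0, so t[62] = t[2] = 5.

5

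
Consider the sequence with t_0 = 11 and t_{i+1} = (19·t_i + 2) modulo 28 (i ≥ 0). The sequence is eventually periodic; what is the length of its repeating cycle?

Computing terms: t_0 = 11; t_1 = 15; t_2 = 7; t_3 = 23; t_4 = 19; t_5 = 27; t_6 = 11.
Since t_6 = t_0 = 11, the sequence is periodic with period 6.

6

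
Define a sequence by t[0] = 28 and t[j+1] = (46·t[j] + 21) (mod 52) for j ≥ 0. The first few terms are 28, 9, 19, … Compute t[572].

39

Computing terms: t[0] = 28,  t[1] = 9,  t[2] = 19,  t[3] = 11,  t[4] = 7,  t[5] = 31,  t[6] = 43,  t[7] = 23,  t[8] = 39,  t[9] = 47,  t[10] = 51,  t[11] = 27,  t[12] = 15,  t[13] = 35,  t[14] = 19.
Since t[14] = t[2] = 19, the sequence is eventually periodic: after a pre-period of length 2 it cycles with period 12.
For j ≥ 2, t[j] depends only on (j - 2) mod 12. (572 - 2) mod 12 = 6, so t[572] = t[8] = 39.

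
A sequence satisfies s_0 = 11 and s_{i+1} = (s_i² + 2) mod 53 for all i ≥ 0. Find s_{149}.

26

Computing terms: s_0 = 11; s_1 = 17; s_2 = 26; s_3 = 42; s_4 = 17.
Since s_4 = s_1 = 17, the sequence is eventually periodic: after a pre-period of length 1 it cycles with period 3.
For i ≥ 1, s_i depends only on (i - 1) mod 3. (149 - 1) mod 3 = 1, so s_{149} = s_2 = 26.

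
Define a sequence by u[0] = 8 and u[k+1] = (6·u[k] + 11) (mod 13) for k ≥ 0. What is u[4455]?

4

Listing terms: u[0] = 8; u[1] = 7; u[2] = 1; u[3] = 4; u[4] = 9; u[5] = 0; u[6] = 11; u[7] = 12; u[8] = 5; u[9] = 2; u[10] = 10; u[11] = 6; u[12] = 8.
Since u[12] = u[0] = 8, the sequence is periodic with period 12.
So u[4455] = u[0 + ((4455-0) mod 12)] = u[3] = 4.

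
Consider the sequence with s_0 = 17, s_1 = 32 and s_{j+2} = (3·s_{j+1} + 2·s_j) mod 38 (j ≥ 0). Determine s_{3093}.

30

Listing terms: s_0 = 17, s_1 = 32, s_2 = 16, s_3 = 36, s_4 = 26, s_5 = 36, s_6 = 8, s_7 = 20, s_8 = 0, s_9 = 2, s_{10} = 6, s_{11} = 22, s_{12} = 2, s_{13} = 12, s_{14} = 2, s_{15} = 30, s_{16} = 18, s_{17} = 0, s_{18} = 36, s_{19} = 32, s_{20} = 16.
Since (s_{19}, s_{20}) = (s_1, s_2) = (32, 16) (two consecutive terms determine the rest), the sequence is eventually periodic: after a pre-period of length 1 it cycles with period 18.
For j ≥ 1, s_j depends only on (j - 1) mod 18. (3093 - 1) mod 18 = 14, so s_{3093} = s_{15} = 30.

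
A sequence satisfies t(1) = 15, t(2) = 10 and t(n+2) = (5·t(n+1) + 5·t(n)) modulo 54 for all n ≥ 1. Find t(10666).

15

Computing terms: t(1) = 15; t(2) = 10; t(3) = 17; t(4) = 27; t(5) = 4; t(6) = 47; t(7) = 39; t(8) = 52; t(9) = 23; t(10) = 51; t(11) = 46; t(12) = 53; t(13) = 9; t(14) = 40; t(15) = 29; t(16) = 21; t(17) = 34; t(18) = 5; t(19) = 33; t(20) = 28; t(21) = 35; t(22) = 45; t(23) = 22; t(24) = 11; t(25) = 3; t(26) = 16; t(27) = 41; t(28) = 15; t(29) = 10.
Since (t(28), t(29)) = (t(1), t(2)) = (15, 10) (two consecutive terms determine the rest), the sequence is periodic with period 27.
(10666 - 1) mod 27 = 0, so t(10666) = t(1) = 15.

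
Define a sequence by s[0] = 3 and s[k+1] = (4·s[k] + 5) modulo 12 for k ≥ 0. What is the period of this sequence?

Listing terms: s[0] = 3, s[1] = 5, s[2] = 1, s[3] = 9, s[4] = 5.
Since s[4] = s[1] = 5, the sequence is eventually periodic: after a pre-period of length 1 it cycles with period 3.

3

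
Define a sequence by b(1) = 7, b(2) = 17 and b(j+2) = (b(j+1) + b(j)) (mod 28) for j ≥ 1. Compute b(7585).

7

We have b(1) = 7,  b(2) = 17,  b(3) = 24,  b(4) = 13,  b(5) = 9,  b(6) = 22,  b(7) = 3,  b(8) = 25,  b(9) = 0,  b(10) = 25,  b(11) = 25,  b(12) = 22,  b(13) = 19,  b(14) = 13,  b(15) = 4,  b(16) = 17,  b(17) = 21,  b(18) = 10,  b(19) = 3,  b(20) = 13,  b(21) = 16,  b(22) = 1,  b(23) = 17,  b(24) = 18,  b(25) = 7,  b(26) = 25,  b(27) = 4,  b(28) = 1,  b(29) = 5,  b(30) = 6,  b(31) = 11,  b(32) = 17,  b(33) = 0,  b(34) = 17,  b(35) = 17,  b(36) = 6,  b(37) = 23,  b(38) = 1,  b(39) = 24,  b(40) = 25,  b(41) = 21,  b(42) = 18,  b(43) = 11,  b(44) = 1,  b(45) = 12,  b(46) = 13,  b(47) = 25,  b(48) = 10,  b(49) = 7,  b(50) = 17.
The sequence repeats with period 48.
(7585 - 1) mod 48 = 0, so b(7585) = b(1) = 7.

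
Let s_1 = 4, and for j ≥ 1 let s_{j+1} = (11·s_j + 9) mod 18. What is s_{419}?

10

Computing terms: s_1 = 4; s_2 = 17; s_3 = 16; s_4 = 5; s_5 = 10; s_6 = 11; s_7 = 4.
The sequence repeats with period 6.
So s_{419} = s_{1 + ((419-1) mod 6)} = s_5 = 10.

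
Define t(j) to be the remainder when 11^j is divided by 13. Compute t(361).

We have t(0) = 1,  t(1) = 11,  t(2) = 4,  t(3) = 5,  t(4) = 3,  t(5) = 7,  t(6) = 12,  t(7) = 2,  t(8) = 9,  t(9) = 8,  t(10) = 10,  t(11) = 6,  t(12) = 1.
The sequence repeats with period 12.
(361 - 0) mod 12 = 1, so t(361) = t(1) = 11.

11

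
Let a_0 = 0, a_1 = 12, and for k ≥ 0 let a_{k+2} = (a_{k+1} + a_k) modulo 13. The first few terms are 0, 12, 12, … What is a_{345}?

Listing terms: a_0 = 0; a_1 = 12; a_2 = 12; a_3 = 11; a_4 = 10; a_5 = 8; a_6 = 5; a_7 = 0; a_8 = 5; a_9 = 5; a_{10} = 10; a_{11} = 2; a_{12} = 12; a_{13} = 1; a_{14} = 0; a_{15} = 1; a_{16} = 1; a_{17} = 2; a_{18} = 3; a_{19} = 5; a_{20} = 8; a_{21} = 0; a_{22} = 8; a_{23} = 8; a_{24} = 3; a_{25} = 11; a_{26} = 1; a_{27} = 12; a_{28} = 0; a_{29} = 12.
The sequence repeats with period 28.
So a_{345} = a_{0 + ((345-0) mod 28)} = a_9 = 5.

5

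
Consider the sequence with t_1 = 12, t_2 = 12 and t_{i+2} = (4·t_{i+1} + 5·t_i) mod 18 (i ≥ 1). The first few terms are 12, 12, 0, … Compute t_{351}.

0

Listing terms: t_1 = 12, t_2 = 12, t_3 = 0, t_4 = 6, t_5 = 6, t_6 = 0, t_7 = 12, t_8 = 12.
The sequence repeats with period 6.
So t_{351} = t_{1 + ((351-1) mod 6)} = t_3 = 0.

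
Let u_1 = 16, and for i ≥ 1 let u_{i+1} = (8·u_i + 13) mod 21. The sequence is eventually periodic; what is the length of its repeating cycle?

14

Listing terms: u_1 = 16,  u_2 = 15,  u_3 = 7,  u_4 = 6,  u_5 = 19,  u_6 = 18,  u_7 = 10,  u_8 = 9,  u_9 = 1,  u_{10} = 0,  u_{11} = 13,  u_{12} = 12,  u_{13} = 4,  u_{14} = 3,  u_{15} = 16.
The sequence repeats with period 14.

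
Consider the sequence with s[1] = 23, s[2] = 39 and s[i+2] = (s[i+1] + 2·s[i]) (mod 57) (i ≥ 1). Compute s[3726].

We have s[1] = 23,  s[2] = 39,  s[3] = 28,  s[4] = 49,  s[5] = 48,  s[6] = 32,  s[7] = 14,  s[8] = 21,  s[9] = 49,  s[10] = 34,  s[11] = 18,  s[12] = 29,  s[13] = 8,  s[14] = 9,  s[15] = 25,  s[16] = 43,  s[17] = 36,  s[18] = 8,  s[19] = 23,  s[20] = 39.
Since (s[19], s[20]) = (s[1], s[2]) = (23, 39) (two consecutive terms determine the rest), the sequence is periodic with period 18.
(3726 - 1) mod 18 = 17, so s[3726] = s[18] = 8.

8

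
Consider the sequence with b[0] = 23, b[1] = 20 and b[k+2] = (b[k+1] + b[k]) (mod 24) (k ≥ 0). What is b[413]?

1

We have b[0] = 23,  b[1] = 20,  b[2] = 19,  b[3] = 15,  b[4] = 10,  b[5] = 1,  b[6] = 11,  b[7] = 12,  b[8] = 23,  b[9] = 11,  b[10] = 10,  b[11] = 21,  b[12] = 7,  b[13] = 4,  b[14] = 11,  b[15] = 15,  b[16] = 2,  b[17] = 17,  b[18] = 19,  b[19] = 12,  b[20] = 7,  b[21] = 19,  b[22] = 2,  b[23] = 21,  b[24] = 23,  b[25] = 20.
Since (b[24], b[25]) = (b[0], b[1]) = (23, 20) (two consecutive terms determine the rest), the sequence is periodic with period 24.
So b[413] = b[0 + ((413-0) mod 24)] = b[5] = 1.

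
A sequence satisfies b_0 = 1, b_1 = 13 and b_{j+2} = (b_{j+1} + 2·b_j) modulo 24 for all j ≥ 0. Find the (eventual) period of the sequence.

6

Listing terms: b_0 = 1,  b_1 = 13,  b_2 = 15,  b_3 = 17,  b_4 = 23,  b_5 = 9,  b_6 = 7,  b_7 = 1,  b_8 = 15,  b_9 = 17.
Since (b_8, b_9) = (b_2, b_3) = (15, 17) (two consecutive terms determine the rest), the sequence is eventually periodic: after a pre-period of length 2 it cycles with period 6.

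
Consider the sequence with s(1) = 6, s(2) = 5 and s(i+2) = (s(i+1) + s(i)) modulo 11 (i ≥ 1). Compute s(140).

Listing terms: s(1) = 6; s(2) = 5; s(3) = 0; s(4) = 5; s(5) = 5; s(6) = 10; s(7) = 4; s(8) = 3; s(9) = 7; s(10) = 10; s(11) = 6; s(12) = 5.
The sequence repeats with period 10.
So s(140) = s(1 + ((140-1) mod 10)) = s(10) = 10.

10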